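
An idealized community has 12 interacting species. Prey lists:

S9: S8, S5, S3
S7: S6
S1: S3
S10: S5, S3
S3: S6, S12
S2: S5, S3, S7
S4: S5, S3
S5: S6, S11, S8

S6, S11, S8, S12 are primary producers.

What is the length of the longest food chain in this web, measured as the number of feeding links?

One longest chain: S6 → S5 → S9.
It has 3 species and 2 links.

2 links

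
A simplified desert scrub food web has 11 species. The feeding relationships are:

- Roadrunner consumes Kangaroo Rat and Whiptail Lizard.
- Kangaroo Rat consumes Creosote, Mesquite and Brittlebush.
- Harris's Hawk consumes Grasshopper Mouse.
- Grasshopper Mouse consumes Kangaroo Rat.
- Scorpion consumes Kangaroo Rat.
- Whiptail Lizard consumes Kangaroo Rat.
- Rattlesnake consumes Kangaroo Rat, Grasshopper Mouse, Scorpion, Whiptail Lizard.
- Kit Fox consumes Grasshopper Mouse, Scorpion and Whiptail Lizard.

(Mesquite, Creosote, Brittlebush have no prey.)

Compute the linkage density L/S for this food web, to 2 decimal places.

There are L = 16 links among S = 11 species.
L/S = 16/11 = 1.4545 ≈ 1.45.

L/S = 1.45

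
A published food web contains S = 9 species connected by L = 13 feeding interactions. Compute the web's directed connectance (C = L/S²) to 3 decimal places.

C = 0.160

The web has S = 9 species and L = 13 feeding links.
C = L / S² = 13 / 81 = 0.1605 ≈ 0.160.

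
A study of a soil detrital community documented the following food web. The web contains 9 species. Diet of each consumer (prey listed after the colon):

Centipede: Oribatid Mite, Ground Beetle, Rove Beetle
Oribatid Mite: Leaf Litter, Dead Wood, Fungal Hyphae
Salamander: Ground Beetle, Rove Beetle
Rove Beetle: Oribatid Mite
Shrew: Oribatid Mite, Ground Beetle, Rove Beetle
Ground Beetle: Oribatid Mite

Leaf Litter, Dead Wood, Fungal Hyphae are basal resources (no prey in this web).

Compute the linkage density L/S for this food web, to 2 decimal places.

There are L = 13 links among S = 9 species.
L/S = 13/9 = 1.4444 ≈ 1.44.

L/S = 1.44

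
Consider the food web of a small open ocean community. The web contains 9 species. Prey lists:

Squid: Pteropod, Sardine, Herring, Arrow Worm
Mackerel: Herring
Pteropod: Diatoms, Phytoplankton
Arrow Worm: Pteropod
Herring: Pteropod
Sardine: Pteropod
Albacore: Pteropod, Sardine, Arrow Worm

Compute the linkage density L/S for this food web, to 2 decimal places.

There are L = 13 links among S = 9 species.
L/S = 13/9 = 1.4444 ≈ 1.44.

L/S = 1.44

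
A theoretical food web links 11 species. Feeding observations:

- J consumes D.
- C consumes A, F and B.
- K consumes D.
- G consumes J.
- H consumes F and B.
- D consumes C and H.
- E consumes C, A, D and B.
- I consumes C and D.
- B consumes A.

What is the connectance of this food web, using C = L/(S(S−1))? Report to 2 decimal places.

The web has S = 11 species and L = 17 feeding links.
C = L / (S(S−1)) = 17 / 110 = 0.1545 ≈ 0.15.

C = 0.15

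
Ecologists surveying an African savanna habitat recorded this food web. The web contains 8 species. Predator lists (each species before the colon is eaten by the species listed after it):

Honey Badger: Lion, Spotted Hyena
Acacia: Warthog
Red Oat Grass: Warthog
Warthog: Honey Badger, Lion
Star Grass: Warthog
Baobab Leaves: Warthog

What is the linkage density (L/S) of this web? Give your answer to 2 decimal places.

There are L = 8 links among S = 8 species.
L/S = 8/8 = 1.0000 ≈ 1.00.

L/S = 1.00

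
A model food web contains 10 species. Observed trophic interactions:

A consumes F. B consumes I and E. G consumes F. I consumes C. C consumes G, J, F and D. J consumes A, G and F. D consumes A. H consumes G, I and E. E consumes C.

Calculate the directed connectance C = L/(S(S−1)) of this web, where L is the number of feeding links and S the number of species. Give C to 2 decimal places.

C = 0.19

The web has S = 10 species and L = 17 feeding links.
C = L / (S(S−1)) = 17 / 90 = 0.1889 ≈ 0.19.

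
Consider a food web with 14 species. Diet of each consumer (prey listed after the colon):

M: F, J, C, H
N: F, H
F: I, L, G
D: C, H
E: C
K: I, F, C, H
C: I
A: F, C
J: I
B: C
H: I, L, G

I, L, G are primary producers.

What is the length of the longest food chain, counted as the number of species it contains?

3 species

One longest chain: I → F → M.
It has 3 species and 2 links.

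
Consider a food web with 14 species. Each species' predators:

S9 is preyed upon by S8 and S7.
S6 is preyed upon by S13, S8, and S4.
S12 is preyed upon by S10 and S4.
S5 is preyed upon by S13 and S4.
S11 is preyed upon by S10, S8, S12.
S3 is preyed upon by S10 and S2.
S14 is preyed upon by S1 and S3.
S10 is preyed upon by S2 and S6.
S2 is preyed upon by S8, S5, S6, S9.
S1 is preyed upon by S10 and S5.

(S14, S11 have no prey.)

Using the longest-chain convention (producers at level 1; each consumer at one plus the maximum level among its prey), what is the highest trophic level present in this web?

Producers (level 1): S14, S11.
S11 → S12 → S10 → S2 → S6 → S13 gives S13 level 6.
No species has a prey at level 6, so no species reaches level 7.

6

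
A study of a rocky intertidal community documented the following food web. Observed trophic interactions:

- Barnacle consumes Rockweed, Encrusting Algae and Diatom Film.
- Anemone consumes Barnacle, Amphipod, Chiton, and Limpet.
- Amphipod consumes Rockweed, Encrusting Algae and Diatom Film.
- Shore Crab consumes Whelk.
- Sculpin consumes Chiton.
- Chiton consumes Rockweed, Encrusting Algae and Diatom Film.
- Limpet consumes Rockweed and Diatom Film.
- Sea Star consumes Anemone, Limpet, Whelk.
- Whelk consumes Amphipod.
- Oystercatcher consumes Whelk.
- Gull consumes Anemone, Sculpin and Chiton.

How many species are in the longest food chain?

One longest chain: Diatom Film → Amphipod → Whelk → Oystercatcher.
It has 4 species and 3 links.

4 species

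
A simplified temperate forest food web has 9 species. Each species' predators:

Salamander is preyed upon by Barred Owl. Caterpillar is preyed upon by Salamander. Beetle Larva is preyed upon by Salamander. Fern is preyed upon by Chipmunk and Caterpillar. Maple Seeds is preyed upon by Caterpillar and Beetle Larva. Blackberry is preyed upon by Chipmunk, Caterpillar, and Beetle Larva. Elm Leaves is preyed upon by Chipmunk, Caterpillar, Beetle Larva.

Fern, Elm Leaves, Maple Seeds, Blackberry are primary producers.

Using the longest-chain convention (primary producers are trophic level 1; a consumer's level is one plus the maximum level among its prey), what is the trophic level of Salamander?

Trophic level 3

Elm Leaves is a producer → level 1.
Beetle Larva eats Elm Leaves (level 1); other prey at levels: Maple Seeds 1, Blackberry 1 → level 2.
Salamander eats Beetle Larva (level 2); other prey at levels: Caterpillar 2 → level 3.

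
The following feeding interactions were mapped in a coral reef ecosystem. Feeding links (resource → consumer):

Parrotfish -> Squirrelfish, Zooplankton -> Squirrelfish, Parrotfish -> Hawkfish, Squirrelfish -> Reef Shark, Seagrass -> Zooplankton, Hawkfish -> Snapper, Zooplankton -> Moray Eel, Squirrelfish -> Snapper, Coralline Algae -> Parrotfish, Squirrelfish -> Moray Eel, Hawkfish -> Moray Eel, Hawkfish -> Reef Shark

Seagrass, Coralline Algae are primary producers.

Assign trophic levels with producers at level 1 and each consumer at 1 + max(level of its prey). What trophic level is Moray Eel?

Seagrass is a producer → level 1.
Zooplankton eats Seagrass → level 2.
Squirrelfish eats Zooplankton (level 2); other prey at levels: Parrotfish 2 → level 3.
Moray Eel eats Squirrelfish (level 3); other prey at levels: Zooplankton 2, Hawkfish 3 → level 4.

Trophic level 4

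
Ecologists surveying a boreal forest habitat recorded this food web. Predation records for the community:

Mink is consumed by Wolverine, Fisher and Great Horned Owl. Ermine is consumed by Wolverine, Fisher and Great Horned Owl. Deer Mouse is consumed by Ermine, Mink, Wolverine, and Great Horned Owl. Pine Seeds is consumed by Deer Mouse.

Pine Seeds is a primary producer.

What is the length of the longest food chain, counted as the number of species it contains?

One longest chain: Pine Seeds → Deer Mouse → Ermine → Great Horned Owl.
It has 4 species and 3 links.

4 species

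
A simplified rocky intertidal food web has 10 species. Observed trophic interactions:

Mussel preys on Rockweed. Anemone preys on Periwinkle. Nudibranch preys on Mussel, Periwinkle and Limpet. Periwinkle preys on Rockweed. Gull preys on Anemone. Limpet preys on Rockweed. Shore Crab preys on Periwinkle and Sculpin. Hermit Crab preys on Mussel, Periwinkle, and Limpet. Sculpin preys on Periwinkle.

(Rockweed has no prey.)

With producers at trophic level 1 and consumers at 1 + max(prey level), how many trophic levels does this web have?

Producers (level 1): Rockweed.
Rockweed → Periwinkle → Sculpin → Shore Crab gives Shore Crab level 4.
No species has a prey at level 4, so no species reaches level 5.

4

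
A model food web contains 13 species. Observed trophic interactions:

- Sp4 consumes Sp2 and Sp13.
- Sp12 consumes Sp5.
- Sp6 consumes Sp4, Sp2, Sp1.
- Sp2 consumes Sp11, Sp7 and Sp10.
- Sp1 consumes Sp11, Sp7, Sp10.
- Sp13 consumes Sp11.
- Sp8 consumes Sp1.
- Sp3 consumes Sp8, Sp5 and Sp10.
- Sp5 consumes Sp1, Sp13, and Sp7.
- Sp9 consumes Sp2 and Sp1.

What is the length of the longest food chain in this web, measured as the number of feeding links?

One longest chain: Sp10 → Sp1 → Sp5 → Sp12.
It has 4 species and 3 links.

3 links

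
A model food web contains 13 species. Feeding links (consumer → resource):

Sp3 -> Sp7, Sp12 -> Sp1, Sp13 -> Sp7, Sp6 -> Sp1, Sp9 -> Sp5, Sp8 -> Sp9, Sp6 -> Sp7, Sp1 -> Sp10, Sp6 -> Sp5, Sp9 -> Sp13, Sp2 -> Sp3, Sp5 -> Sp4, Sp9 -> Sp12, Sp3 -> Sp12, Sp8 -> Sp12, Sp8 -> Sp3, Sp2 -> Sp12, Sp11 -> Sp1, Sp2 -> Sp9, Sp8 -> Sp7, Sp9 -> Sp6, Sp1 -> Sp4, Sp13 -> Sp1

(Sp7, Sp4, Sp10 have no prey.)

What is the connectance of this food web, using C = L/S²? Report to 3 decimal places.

C = 0.136

The web has S = 13 species and L = 23 feeding links.
C = L / S² = 23 / 169 = 0.1361 ≈ 0.136.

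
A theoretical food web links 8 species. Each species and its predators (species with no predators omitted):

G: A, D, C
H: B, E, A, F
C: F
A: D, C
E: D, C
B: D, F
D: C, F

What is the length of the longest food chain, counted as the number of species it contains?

5 species

One longest chain: H → B → D → C → F.
It has 5 species and 4 links.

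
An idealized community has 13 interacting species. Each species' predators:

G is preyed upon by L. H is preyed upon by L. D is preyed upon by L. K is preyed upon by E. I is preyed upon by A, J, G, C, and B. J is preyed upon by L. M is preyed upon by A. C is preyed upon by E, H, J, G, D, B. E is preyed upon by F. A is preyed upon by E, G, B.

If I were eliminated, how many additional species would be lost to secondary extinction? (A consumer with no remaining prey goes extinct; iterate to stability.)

4

Remove I.
Round 1: C (all prey gone) → extinct.
Round 2: D (all prey gone), J (all prey gone), H (all prey gone) → extinct.
No further losses. Total secondary extinctions: 4.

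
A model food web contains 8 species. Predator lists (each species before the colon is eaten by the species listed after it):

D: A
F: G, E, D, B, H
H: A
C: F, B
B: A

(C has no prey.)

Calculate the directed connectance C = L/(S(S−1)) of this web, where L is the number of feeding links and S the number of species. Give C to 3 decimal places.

The web has S = 8 species and L = 10 feeding links.
C = L / (S(S−1)) = 10 / 56 = 0.1786 ≈ 0.179.

C = 0.179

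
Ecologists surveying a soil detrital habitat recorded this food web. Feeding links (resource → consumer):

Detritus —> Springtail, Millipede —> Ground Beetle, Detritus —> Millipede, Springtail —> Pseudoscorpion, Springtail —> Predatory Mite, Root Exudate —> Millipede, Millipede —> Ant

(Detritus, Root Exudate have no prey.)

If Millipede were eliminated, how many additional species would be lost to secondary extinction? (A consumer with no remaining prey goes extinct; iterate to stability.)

Remove Millipede.
Round 1: Ant (all prey gone), Ground Beetle (all prey gone) → extinct.
No further losses. Total secondary extinctions: 2.

2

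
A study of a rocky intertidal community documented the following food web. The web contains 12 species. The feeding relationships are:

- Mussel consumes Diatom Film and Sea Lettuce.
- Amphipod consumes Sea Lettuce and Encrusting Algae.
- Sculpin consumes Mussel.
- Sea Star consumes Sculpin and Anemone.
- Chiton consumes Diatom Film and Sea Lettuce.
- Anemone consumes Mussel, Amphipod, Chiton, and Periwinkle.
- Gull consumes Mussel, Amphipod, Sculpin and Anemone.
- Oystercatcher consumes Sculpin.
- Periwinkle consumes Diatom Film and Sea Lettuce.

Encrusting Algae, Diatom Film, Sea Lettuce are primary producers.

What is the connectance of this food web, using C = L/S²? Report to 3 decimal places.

The web has S = 12 species and L = 20 feeding links.
C = L / S² = 20 / 144 = 0.1389 ≈ 0.139.

C = 0.139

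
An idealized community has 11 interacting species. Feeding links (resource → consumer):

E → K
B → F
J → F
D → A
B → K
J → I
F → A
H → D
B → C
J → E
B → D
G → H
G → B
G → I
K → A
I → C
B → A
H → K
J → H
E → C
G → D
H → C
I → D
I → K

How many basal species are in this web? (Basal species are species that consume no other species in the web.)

2

Basal species (no prey listed): J, G.
Count: 2.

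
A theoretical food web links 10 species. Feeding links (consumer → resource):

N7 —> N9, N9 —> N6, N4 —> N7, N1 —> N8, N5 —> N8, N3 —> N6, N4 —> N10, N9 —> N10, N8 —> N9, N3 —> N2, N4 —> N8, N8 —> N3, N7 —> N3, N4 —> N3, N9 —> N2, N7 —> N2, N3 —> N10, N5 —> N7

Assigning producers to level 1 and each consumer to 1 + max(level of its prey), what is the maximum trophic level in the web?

4

Producers (level 1): N6, N10, N2.
N6 → N3 → N8 → N1 gives N1 level 4.
No species has a prey at level 4, so no species reaches level 5.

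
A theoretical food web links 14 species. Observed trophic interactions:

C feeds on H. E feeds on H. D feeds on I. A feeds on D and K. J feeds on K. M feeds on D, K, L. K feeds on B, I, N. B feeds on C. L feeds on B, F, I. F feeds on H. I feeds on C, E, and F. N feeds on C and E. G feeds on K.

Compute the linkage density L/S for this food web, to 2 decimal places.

There are L = 23 links among S = 14 species.
L/S = 23/14 = 1.6429 ≈ 1.64.

L/S = 1.64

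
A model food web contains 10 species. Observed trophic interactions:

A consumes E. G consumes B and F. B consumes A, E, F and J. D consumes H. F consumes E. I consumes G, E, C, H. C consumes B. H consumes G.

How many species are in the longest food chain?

6 species

One longest chain: E → F → B → G → H → I.
It has 6 species and 5 links.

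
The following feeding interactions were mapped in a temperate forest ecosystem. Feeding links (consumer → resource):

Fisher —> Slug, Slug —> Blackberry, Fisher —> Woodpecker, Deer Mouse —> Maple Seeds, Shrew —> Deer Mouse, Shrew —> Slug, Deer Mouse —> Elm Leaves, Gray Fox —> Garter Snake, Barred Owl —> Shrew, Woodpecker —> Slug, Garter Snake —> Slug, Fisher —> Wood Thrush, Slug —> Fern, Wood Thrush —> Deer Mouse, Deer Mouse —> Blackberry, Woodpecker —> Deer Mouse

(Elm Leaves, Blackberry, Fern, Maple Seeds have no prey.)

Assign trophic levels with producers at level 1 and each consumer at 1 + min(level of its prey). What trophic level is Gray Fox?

Trophic level 4

Blackberry is a producer → level 1.
Slug eats Blackberry → level 2.
Garter Snake eats Slug → level 3.
Gray Fox eats Garter Snake → level 4.
No prey of Gray Fox is below level 3, so 4 is the minimum.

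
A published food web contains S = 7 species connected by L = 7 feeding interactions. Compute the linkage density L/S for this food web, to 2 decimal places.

L/S = 1.00

There are L = 7 links among S = 7 species.
L/S = 7/7 = 1.0000 ≈ 1.00.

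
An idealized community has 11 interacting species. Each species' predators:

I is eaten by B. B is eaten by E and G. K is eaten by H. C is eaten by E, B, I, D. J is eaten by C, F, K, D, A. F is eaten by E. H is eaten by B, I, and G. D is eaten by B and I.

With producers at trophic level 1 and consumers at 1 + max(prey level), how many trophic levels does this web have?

Producers (level 1): J.
J → C → D → I → B → E gives E level 6.
No species has a prey at level 6, so no species reaches level 7.

6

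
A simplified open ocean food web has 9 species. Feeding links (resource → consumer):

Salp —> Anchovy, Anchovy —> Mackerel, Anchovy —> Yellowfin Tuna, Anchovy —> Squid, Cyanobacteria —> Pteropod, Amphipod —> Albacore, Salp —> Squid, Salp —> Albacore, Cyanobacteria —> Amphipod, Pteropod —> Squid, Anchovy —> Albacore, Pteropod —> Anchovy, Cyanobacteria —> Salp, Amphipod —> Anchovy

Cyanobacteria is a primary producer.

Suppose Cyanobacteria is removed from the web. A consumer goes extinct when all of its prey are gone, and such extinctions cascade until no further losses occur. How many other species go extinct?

Remove Cyanobacteria.
Round 1: Amphipod (all prey gone), Pteropod (all prey gone), Salp (all prey gone) → extinct.
Round 2: Anchovy (all prey gone) → extinct.
Round 3: Yellowfin Tuna (all prey gone), Squid (all prey gone), Mackerel (all prey gone), Albacore (all prey gone) → extinct.
No further losses. Total secondary extinctions: 8.

8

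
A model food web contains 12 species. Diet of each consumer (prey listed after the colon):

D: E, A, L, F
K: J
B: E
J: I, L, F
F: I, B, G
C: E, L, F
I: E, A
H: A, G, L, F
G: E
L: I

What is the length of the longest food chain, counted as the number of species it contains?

5 species

One longest chain: E → I → L → J → K.
It has 5 species and 4 links.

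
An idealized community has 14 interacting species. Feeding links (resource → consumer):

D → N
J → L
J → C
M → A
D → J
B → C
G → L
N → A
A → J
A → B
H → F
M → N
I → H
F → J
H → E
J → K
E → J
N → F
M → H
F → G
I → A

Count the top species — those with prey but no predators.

Top species (has prey, but nothing eats it): C, K, L.
Count: 3.

3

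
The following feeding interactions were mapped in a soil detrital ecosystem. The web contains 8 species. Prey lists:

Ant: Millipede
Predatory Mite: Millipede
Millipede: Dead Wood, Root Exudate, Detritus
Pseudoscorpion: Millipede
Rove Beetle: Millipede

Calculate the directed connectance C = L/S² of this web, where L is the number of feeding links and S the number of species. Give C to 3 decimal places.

The web has S = 8 species and L = 7 feeding links.
C = L / S² = 7 / 64 = 0.1094 ≈ 0.109.

C = 0.109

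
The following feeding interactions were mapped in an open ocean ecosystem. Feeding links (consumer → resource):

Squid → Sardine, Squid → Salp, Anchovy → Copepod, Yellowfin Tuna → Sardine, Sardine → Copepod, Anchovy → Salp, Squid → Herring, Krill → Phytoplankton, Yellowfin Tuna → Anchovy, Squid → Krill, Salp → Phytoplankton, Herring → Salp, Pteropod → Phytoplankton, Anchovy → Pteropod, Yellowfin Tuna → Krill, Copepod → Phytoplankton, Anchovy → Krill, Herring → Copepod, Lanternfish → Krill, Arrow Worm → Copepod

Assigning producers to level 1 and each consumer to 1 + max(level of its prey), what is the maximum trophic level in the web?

Producers (level 1): Phytoplankton.
Phytoplankton → Salp → Herring → Squid gives Squid level 4.
No species has a prey at level 4, so no species reaches level 5.

4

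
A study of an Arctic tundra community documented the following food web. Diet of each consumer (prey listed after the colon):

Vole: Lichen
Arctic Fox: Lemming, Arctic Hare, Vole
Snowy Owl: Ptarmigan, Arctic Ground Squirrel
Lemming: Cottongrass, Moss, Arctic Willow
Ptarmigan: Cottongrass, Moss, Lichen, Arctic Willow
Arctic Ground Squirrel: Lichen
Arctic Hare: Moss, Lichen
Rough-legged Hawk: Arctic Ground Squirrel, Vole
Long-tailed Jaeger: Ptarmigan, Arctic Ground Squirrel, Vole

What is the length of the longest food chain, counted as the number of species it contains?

3 species

One longest chain: Lichen → Vole → Long-tailed Jaeger.
It has 3 species and 2 links.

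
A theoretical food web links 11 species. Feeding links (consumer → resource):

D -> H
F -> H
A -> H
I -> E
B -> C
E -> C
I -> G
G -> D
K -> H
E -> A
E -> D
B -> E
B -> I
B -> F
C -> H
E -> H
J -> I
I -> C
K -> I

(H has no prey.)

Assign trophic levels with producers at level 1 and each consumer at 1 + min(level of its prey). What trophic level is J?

Trophic level 4

H is a producer → level 1.
C eats H → level 2.
I eats C → level 3.
J eats I → level 4.
No prey of J is below level 3, so 4 is the minimum.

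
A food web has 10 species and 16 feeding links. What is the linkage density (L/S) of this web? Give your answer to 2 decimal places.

There are L = 16 links among S = 10 species.
L/S = 16/10 = 1.6000 ≈ 1.60.

L/S = 1.60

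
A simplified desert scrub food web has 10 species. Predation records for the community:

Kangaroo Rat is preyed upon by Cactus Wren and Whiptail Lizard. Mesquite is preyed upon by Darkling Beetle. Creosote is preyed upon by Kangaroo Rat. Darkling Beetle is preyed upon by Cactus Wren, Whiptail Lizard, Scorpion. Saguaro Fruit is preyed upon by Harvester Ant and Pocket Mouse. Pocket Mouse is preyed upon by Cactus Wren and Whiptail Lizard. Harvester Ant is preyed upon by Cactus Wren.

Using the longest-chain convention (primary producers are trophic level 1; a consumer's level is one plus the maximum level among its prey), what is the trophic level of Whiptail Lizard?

Trophic level 3

Saguaro Fruit is a producer → level 1.
Pocket Mouse eats Saguaro Fruit → level 2.
Whiptail Lizard eats Pocket Mouse (level 2); other prey at levels: Darkling Beetle 2, Kangaroo Rat 2 → level 3.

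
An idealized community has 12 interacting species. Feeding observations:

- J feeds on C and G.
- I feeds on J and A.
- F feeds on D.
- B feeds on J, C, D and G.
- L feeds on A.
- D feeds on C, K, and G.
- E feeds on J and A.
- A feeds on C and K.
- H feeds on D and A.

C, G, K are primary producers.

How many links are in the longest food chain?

One longest chain: C → J → B.
It has 3 species and 2 links.

2 links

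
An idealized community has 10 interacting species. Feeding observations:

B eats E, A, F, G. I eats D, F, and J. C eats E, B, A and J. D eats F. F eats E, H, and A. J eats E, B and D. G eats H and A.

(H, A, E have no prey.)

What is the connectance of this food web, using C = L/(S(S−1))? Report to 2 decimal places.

C = 0.22

The web has S = 10 species and L = 20 feeding links.
C = L / (S(S−1)) = 20 / 90 = 0.2222 ≈ 0.22.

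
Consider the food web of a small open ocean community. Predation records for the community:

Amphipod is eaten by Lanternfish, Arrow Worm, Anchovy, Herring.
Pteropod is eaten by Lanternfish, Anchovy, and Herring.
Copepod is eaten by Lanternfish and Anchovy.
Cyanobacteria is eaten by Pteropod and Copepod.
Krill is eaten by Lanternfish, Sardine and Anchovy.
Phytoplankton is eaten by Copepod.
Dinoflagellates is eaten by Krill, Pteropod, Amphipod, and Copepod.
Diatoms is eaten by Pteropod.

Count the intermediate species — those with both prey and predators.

4

Intermediate species (has both prey and predators): Amphipod, Krill, Pteropod, Copepod.
Count: 4.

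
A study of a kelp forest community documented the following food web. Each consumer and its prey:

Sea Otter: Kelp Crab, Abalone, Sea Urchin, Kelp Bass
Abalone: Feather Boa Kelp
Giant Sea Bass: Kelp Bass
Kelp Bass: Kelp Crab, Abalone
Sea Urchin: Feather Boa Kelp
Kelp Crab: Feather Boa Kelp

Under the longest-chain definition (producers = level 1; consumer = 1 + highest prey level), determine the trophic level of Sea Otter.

Trophic level 4

Feather Boa Kelp is a producer → level 1.
Kelp Crab eats Feather Boa Kelp → level 2.
Kelp Bass eats Kelp Crab (level 2); other prey at levels: Abalone 2 → level 3.
Sea Otter eats Kelp Bass (level 3); other prey at levels: Kelp Crab 2, Abalone 2, Sea Urchin 2 → level 4.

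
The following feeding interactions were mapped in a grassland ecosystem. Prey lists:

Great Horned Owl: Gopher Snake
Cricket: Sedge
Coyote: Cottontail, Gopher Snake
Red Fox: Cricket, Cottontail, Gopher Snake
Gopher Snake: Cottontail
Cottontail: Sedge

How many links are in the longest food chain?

3 links

One longest chain: Sedge → Cottontail → Gopher Snake → Great Horned Owl.
It has 4 species and 3 links.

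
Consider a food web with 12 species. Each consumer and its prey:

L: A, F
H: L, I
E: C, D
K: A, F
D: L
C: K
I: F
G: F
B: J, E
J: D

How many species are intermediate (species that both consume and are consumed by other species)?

Intermediate species (has both prey and predators): L, I, K, C, D, J, E.
Count: 7.

7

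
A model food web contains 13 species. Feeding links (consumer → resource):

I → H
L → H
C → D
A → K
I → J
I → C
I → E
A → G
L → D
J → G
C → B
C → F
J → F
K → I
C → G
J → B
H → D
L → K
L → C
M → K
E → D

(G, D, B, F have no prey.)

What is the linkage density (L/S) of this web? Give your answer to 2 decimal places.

There are L = 21 links among S = 13 species.
L/S = 21/13 = 1.6154 ≈ 1.62.

L/S = 1.62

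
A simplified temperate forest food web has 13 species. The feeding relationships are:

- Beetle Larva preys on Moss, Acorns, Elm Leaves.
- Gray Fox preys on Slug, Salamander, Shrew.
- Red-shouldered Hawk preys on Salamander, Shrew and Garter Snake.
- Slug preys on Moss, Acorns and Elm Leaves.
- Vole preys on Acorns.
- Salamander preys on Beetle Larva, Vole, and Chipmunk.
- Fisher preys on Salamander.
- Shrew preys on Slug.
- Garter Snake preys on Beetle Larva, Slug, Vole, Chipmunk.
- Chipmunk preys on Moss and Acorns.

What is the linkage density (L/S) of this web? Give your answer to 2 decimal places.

L/S = 1.85

There are L = 24 links among S = 13 species.
L/S = 24/13 = 1.8462 ≈ 1.85.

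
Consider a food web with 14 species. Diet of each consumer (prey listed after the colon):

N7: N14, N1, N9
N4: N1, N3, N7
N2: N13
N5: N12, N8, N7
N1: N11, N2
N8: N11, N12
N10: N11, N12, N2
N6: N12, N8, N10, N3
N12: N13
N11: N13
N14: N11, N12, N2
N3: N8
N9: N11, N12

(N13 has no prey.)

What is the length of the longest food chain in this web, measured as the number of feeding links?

One longest chain: N13 → N11 → N14 → N7 → N5.
It has 5 species and 4 links.

4 links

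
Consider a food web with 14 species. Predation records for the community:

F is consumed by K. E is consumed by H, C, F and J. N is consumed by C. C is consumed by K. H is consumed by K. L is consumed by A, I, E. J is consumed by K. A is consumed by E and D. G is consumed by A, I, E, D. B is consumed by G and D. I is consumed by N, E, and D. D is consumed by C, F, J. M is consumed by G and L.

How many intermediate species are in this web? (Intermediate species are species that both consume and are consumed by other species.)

Intermediate species (has both prey and predators): G, L, I, A, D, N, E, C, F, J, H.
Count: 11.

11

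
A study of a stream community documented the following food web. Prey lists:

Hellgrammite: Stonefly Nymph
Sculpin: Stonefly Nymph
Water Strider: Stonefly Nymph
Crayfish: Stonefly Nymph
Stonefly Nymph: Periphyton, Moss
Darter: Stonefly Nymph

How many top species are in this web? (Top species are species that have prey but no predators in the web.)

5

Top species (has prey, but nothing eats it): Darter, Crayfish, Hellgrammite, Sculpin, Water Strider.
Count: 5.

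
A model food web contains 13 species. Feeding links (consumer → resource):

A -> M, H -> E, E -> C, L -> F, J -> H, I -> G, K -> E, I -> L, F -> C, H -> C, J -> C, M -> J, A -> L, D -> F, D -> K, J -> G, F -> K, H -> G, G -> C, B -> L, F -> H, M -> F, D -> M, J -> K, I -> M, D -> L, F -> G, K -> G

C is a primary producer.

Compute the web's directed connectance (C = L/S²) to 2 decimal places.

The web has S = 13 species and L = 28 feeding links.
C = L / S² = 28 / 169 = 0.1657 ≈ 0.17.

C = 0.17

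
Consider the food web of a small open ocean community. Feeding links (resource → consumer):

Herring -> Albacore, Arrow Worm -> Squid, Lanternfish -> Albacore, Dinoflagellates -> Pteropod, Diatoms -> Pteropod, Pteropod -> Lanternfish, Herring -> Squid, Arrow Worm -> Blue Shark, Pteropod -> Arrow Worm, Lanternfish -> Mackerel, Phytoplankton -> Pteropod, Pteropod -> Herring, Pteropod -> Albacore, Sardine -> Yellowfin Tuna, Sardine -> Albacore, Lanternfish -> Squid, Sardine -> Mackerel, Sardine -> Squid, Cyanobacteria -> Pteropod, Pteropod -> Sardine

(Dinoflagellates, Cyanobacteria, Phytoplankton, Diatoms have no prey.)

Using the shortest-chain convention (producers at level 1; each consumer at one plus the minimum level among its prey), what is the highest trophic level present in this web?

Producers (level 1): Dinoflagellates, Cyanobacteria, Phytoplankton, Diatoms.
Following each consumer down to its lowest-level prey: Dinoflagellates → Pteropod → Arrow Worm → Squid (levels 1 through 4).
All prey of Squid (Arrow Worm 3, Herring 3, Sardine 3, Lanternfish 3) are at level 3 or above, so Squid is at level 1 + 3 = 4.
Every consumer has at least one prey at level 3 or below, so none exceeds level 4.

4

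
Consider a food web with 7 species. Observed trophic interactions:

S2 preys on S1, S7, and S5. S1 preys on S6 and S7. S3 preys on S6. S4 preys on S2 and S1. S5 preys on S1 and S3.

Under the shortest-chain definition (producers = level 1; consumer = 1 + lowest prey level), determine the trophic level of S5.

S6 is a producer → level 1.
S1 eats S6 → level 2.
S5 eats S1 → level 3.
No prey of S5 is below level 2, so 3 is the minimum.

Trophic level 3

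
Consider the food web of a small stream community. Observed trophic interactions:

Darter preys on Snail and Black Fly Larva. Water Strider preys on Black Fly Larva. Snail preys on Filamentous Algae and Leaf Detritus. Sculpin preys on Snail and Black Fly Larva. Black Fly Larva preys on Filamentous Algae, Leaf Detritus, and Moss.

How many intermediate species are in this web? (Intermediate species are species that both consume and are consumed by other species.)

2

Intermediate species (has both prey and predators): Black Fly Larva, Snail.
Count: 2.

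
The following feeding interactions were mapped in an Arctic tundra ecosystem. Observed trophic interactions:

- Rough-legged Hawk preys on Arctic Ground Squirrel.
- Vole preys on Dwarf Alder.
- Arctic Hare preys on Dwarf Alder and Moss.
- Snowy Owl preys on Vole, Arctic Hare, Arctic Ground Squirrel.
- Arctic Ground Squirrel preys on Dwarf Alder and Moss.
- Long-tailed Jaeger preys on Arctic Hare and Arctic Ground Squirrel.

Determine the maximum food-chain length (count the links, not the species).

2 links

One longest chain: Dwarf Alder → Arctic Ground Squirrel → Rough-legged Hawk.
It has 3 species and 2 links.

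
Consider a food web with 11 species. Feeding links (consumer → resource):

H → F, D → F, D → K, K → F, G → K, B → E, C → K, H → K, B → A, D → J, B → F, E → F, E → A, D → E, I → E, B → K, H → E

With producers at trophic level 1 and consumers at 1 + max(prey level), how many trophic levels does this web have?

3

Producers (level 1): F, J, A.
F → K → H gives H level 3.
No species has a prey at level 3, so no species reaches level 4.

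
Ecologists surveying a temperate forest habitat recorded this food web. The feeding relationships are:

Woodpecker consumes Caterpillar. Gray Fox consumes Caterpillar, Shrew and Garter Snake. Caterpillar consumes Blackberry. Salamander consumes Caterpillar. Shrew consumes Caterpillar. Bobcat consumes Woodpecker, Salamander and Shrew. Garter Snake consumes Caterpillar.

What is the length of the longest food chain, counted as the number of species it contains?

One longest chain: Blackberry → Caterpillar → Garter Snake → Gray Fox.
It has 4 species and 3 links.

4 species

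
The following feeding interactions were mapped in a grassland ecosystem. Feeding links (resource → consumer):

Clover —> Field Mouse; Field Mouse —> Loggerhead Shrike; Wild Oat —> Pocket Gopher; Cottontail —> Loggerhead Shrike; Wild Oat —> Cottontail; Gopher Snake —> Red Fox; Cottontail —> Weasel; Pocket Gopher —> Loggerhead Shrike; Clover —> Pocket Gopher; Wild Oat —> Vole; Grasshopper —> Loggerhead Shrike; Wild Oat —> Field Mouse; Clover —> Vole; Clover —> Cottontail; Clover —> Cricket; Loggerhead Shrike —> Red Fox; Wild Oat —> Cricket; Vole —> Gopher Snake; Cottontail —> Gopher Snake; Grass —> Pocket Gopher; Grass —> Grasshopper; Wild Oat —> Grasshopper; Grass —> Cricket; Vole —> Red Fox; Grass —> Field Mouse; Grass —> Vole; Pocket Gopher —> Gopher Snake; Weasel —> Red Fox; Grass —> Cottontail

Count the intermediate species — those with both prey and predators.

Intermediate species (has both prey and predators): Vole, Cottontail, Pocket Gopher, Grasshopper, Field Mouse, Gopher Snake, Loggerhead Shrike, Weasel.
Count: 8.

8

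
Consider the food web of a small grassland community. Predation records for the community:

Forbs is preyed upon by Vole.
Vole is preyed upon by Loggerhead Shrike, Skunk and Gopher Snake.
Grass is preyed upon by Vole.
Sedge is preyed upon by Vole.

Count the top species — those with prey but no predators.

3

Top species (has prey, but nothing eats it): Loggerhead Shrike, Skunk, Gopher Snake.
Count: 3.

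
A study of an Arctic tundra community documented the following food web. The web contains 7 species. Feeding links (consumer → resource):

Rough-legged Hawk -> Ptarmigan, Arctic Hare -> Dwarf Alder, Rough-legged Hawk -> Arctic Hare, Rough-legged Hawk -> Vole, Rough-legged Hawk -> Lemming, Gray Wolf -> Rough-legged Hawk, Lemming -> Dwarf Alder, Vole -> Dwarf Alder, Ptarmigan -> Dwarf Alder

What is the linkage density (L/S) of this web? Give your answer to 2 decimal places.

There are L = 9 links among S = 7 species.
L/S = 9/7 = 1.2857 ≈ 1.29.

L/S = 1.29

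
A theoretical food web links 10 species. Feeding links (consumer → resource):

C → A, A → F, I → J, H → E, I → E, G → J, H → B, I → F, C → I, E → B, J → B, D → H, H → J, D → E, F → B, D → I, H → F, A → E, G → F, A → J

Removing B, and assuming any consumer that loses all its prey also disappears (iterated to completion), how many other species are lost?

9

Remove B.
Round 1: J (all prey gone), E (all prey gone), F (all prey gone) → extinct.
Round 2: H (all prey gone), I (all prey gone), A (all prey gone), G (all prey gone) → extinct.
Round 3: C (all prey gone), D (all prey gone) → extinct.
No further losses. Total secondary extinctions: 9.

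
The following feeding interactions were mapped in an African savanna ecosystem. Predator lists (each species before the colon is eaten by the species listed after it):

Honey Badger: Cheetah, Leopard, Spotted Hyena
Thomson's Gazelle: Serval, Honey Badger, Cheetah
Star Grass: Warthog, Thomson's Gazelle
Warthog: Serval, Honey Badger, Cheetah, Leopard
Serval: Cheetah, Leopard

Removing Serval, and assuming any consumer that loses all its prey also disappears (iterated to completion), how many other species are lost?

Remove Serval.
Every predator of it retains at least one other prey: Cheetah still has Warthog, Thomson's Gazelle, Honey Badger; Leopard still has Warthog, Honey Badger.
No consumer loses all prey, so no secondary extinctions occur.

0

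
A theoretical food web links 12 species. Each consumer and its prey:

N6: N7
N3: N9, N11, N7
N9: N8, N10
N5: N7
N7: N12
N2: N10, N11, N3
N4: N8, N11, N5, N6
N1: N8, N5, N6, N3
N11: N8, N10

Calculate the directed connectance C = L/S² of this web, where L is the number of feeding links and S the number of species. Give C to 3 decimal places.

C = 0.146

The web has S = 12 species and L = 21 feeding links.
C = L / S² = 21 / 144 = 0.1458 ≈ 0.146.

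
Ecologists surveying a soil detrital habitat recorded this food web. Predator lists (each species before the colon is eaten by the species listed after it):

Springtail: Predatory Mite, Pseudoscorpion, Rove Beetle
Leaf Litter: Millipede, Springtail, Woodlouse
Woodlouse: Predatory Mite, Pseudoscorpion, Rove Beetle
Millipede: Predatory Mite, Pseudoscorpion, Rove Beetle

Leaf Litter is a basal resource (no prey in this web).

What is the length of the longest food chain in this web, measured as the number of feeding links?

One longest chain: Leaf Litter → Millipede → Predatory Mite.
It has 3 species and 2 links.

2 links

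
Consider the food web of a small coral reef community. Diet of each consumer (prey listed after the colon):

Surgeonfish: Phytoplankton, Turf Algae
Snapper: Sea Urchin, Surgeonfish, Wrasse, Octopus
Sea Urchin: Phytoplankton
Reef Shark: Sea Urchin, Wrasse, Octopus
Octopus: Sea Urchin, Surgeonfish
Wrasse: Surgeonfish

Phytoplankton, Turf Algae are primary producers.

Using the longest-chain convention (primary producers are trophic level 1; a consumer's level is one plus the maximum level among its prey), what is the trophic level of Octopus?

Trophic level 3

Phytoplankton is a producer → level 1.
Sea Urchin eats Phytoplankton → level 2.
Octopus eats Sea Urchin (level 2); other prey at levels: Surgeonfish 2 → level 3.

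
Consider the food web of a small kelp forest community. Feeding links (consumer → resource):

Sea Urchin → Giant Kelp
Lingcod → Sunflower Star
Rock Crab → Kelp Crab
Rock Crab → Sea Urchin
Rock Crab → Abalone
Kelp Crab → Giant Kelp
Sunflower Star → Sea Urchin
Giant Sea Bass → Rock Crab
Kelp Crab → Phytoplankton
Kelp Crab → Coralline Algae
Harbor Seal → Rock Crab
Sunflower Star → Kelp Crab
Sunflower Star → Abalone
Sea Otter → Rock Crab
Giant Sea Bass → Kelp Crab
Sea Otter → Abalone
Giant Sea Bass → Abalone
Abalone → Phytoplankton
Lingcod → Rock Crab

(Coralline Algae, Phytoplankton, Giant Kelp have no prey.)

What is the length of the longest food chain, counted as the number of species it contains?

4 species

One longest chain: Phytoplankton → Abalone → Rock Crab → Giant Sea Bass.
It has 4 species and 3 links.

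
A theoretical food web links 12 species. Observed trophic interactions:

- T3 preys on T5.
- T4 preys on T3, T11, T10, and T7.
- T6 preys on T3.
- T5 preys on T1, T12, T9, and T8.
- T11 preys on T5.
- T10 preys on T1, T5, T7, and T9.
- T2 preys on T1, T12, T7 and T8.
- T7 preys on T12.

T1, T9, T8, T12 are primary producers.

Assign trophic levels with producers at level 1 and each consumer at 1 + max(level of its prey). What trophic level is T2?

T12 is a producer → level 1.
T7 eats T12 → level 2.
T2 eats T7 (level 2); other prey at levels: T1 1, T8 1, T12 1 → level 3.

Trophic level 3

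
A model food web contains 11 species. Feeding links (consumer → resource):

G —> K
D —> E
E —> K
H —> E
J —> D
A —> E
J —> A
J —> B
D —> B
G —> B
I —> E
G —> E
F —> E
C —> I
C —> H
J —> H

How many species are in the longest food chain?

One longest chain: K → E → I → C.
It has 4 species and 3 links.

4 species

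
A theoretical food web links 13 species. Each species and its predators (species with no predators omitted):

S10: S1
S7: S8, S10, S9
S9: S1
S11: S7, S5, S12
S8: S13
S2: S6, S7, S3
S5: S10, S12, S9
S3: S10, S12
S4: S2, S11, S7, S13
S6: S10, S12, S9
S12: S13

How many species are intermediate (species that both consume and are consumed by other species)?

Intermediate species (has both prey and predators): S2, S11, S6, S7, S3, S5, S8, S10, S12, S9.
Count: 10.

10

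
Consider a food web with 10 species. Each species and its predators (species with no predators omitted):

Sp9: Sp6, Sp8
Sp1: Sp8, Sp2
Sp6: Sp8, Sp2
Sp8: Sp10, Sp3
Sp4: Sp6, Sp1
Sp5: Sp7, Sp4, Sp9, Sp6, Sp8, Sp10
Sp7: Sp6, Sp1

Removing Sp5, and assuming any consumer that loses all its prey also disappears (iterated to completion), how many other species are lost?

9

Remove Sp5.
Round 1: Sp7 (all prey gone), Sp4 (all prey gone), Sp9 (all prey gone) → extinct.
Round 2: Sp6 (all prey gone), Sp1 (all prey gone) → extinct.
Round 3: Sp8 (all prey gone), Sp2 (all prey gone) → extinct.
Round 4: Sp10 (all prey gone), Sp3 (all prey gone) → extinct.
No further losses. Total secondary extinctions: 9.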